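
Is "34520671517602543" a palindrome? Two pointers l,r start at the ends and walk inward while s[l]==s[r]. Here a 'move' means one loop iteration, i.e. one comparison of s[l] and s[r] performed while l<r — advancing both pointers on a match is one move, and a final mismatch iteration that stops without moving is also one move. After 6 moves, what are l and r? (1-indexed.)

l=7, r=11

[1,17] '3'=='3' → l++,r--
[2,16] '4'=='4' → l++,r--
[3,15] '5'=='5' → l++,r--
[4,14] '2'=='2' → l++,r--
[5,13] '0'=='0' → l++,r--
[6,12] '6'=='6' → l++,r--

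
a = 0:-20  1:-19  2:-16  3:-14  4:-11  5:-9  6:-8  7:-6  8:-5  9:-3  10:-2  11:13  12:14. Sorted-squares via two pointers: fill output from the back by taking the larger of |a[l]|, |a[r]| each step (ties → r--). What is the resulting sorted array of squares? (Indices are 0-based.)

[0,12] |-20|>|14| out[12]=400 → l++
[1,12] |-19|>|14| out[11]=361 → l++
[2,12] |-16|>|14| out[10]=256 → l++
[3,12] |-14|<=|14| out[9]=196 → r--
[3,11] |-14|>|13| out[8]=196 → l++
[4,11] |-11|<=|13| out[7]=169 → r--
[4,10] |-11|>|-2| out[6]=121 → l++
[5,10] |-9|>|-2| out[5]=81 → l++
[6,10] |-8|>|-2| out[4]=64 → l++
[7,10] |-6|>|-2| out[3]=36 → l++
[8,10] |-5|>|-2| out[2]=25 → l++
[9,10] |-3|>|-2| out[1]=9 → l++
[10,10] |-2|<=|-2| out[0]=4 → r--

[4, 9, 25, 36, 64, 81, 121, 169, 196, 196, 256, 361, 400]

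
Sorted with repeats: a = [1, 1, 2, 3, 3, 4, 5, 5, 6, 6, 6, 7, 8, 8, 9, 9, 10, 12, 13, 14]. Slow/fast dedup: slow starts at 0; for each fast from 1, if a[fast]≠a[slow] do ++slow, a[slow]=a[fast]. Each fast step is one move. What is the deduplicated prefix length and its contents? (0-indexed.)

slow=0 fast=1: a[fast]=1=a[slow] dup, fast++
slow=0 fast=2: a[fast]=2≠a[slow]=1 write a[1]=2, slow++,fast++
slow=1 fast=3: a[fast]=3≠a[slow]=2 write a[2]=3, slow++,fast++
slow=2 fast=4: a[fast]=3=a[slow] dup, fast++
slow=2 fast=5: a[fast]=4≠a[slow]=3 write a[3]=4, slow++,fast++
slow=3 fast=6: a[fast]=5≠a[slow]=4 write a[4]=5, slow++,fast++
slow=4 fast=7: a[fast]=5=a[slow] dup, fast++
slow=4 fast=8: a[fast]=6≠a[slow]=5 write a[5]=6, slow++,fast++
slow=5 fast=9: a[fast]=6=a[slow] dup, fast++
slow=5 fast=10: a[fast]=6=a[slow] dup, fast++
slow=5 fast=11: a[fast]=7≠a[slow]=6 write a[6]=7, slow++,fast++
slow=6 fast=12: a[fast]=8≠a[slow]=7 write a[7]=8, slow++,fast++
slow=7 fast=13: a[fast]=8=a[slow] dup, fast++
slow=7 fast=14: a[fast]=9≠a[slow]=8 write a[8]=9, slow++,fast++
slow=8 fast=15: a[fast]=9=a[slow] dup, fast++
slow=8 fast=16: a[fast]=10≠a[slow]=9 write a[9]=10, slow++,fast++
slow=9 fast=17: a[fast]=12≠a[slow]=10 write a[10]=12, slow++,fast++
slow=10 fast=18: a[fast]=13≠a[slow]=12 write a[11]=13, slow++,fast++
slow=11 fast=19: a[fast]=14≠a[slow]=13 write a[12]=14, slow++,fast++

length 13; prefix = [1, 2, 3, 4, 5, 6, 7, 8, 9, 10, 12, 13, 14]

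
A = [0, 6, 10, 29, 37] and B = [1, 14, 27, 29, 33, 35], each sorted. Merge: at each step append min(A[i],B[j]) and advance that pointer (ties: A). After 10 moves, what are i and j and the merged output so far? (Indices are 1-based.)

[i=1,j=1] A[i]=0<=B[j]=1 take 0 → i++
[i=2,j=1] A[i]=6>B[j]=1 take 1 → j++
[i=2,j=2] A[i]=6<=B[j]=14 take 6 → i++
[i=3,j=2] A[i]=10<=B[j]=14 take 10 → i++
[i=4,j=2] A[i]=29>B[j]=14 take 14 → j++
[i=4,j=3] A[i]=29>B[j]=27 take 27 → j++
[i=4,j=4] A[i]=29<=B[j]=29 take 29 → i++
[i=5,j=4] A[i]=37>B[j]=29 take 29 → j++
[i=5,j=5] A[i]=37>B[j]=33 take 33 → j++
[i=5,j=6] A[i]=37>B[j]=35 take 35 → j++

i=5, j=7, merged so far=[0, 1, 6, 10, 14, 27, 29, 29, 33, 35]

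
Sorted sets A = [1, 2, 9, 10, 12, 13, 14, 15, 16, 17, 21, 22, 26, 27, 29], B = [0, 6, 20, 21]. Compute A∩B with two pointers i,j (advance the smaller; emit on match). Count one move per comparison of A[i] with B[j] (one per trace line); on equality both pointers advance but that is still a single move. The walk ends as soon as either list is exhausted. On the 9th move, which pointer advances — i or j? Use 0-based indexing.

i

i=0 j=0: 1>0, j++
i=0 j=1: 1<6, i++
i=1 j=1: 2<6, i++
i=2 j=1: 9>6, j++
i=2 j=2: 9<20, i++
i=3 j=2: 10<20, i++
i=4 j=2: 12<20, i++
i=5 j=2: 13<20, i++
i=6 j=2: 14<20, i++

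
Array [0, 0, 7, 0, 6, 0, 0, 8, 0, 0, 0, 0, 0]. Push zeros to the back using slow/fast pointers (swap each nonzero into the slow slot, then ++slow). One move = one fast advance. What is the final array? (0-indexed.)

slow=0 fast=0: a[fast]=0, fast++
slow=0 fast=1: a[fast]=0, fast++
slow=0 fast=2: a[fast]=7≠0 swap→a[0]=7, slow++,fast++
slow=1 fast=3: a[fast]=0, fast++
slow=1 fast=4: a[fast]=6≠0 swap→a[1]=6, slow++,fast++
slow=2 fast=5: a[fast]=0, fast++
slow=2 fast=6: a[fast]=0, fast++
slow=2 fast=7: a[fast]=8≠0 swap→a[2]=8, slow++,fast++
slow=3 fast=8: a[fast]=0, fast++
slow=3 fast=9: a[fast]=0, fast++
slow=3 fast=10: a[fast]=0, fast++
slow=3 fast=11: a[fast]=0, fast++
slow=3 fast=12: a[fast]=0, fast++

[7, 6, 8, 0, 0, 0, 0, 0, 0, 0, 0, 0, 0]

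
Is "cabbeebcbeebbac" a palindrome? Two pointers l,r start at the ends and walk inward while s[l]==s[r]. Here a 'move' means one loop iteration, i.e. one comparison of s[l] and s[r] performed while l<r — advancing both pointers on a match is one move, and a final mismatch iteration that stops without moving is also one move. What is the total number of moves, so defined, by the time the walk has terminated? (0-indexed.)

l=0 r=14: 'c'=='c', l++,r--
l=1 r=13: 'a'=='a', l++,r--
l=2 r=12: 'b'=='b', l++,r--
l=3 r=11: 'b'=='b', l++,r--
l=4 r=10: 'e'=='e', l++,r--
l=5 r=9: 'e'=='e', l++,r--
l=6 r=8: 'b'=='b', l++,r--

7 moves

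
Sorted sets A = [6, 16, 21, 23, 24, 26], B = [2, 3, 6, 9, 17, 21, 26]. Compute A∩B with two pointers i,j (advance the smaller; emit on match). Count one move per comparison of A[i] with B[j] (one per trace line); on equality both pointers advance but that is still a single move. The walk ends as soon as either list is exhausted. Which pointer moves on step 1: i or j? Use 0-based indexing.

i=0 j=0: 6>2, j++

j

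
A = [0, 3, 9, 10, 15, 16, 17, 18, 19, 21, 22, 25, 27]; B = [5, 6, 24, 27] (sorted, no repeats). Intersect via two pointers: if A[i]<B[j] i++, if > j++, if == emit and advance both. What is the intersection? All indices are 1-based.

intersection = [27]

[i=1,j=1] 0<5 → i++
[i=2,j=1] 3<5 → i++
[i=3,j=1] 9>5 → j++
[i=3,j=2] 9>6 → j++
[i=3,j=3] 9<24 → i++
[i=4,j=3] 10<24 → i++
[i=5,j=3] 15<24 → i++
[i=6,j=3] 16<24 → i++
[i=7,j=3] 17<24 → i++
[i=8,j=3] 18<24 → i++
[i=9,j=3] 19<24 → i++
[i=10,j=3] 21<24 → i++
[i=11,j=3] 22<24 → i++
[i=12,j=3] 25>24 → j++
[i=12,j=4] 25<27 → i++
[i=13,j=4] 27==27 emit → i++,j++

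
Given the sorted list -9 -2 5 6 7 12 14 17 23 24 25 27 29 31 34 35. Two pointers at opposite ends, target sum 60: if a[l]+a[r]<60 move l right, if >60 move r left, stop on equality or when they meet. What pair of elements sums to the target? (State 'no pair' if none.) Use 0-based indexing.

(25, 35)

l=0 r=15: -9+35=26 <60, l++
l=1 r=15: -2+35=33 <60, l++
l=2 r=15: 5+35=40 <60, l++
l=3 r=15: 6+35=41 <60, l++
l=4 r=15: 7+35=42 <60, l++
l=5 r=15: 12+35=47 <60, l++
l=6 r=15: 14+35=49 <60, l++
l=7 r=15: 17+35=52 <60, l++
l=8 r=15: 23+35=58 <60, l++
l=9 r=15: 24+35=59 <60, l++
l=10 r=15: 25+35=60, found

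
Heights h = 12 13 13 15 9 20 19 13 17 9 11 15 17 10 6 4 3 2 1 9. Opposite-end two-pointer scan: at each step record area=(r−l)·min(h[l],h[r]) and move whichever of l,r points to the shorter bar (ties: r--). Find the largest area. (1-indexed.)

[1,20] min(12,9)*19=171 best=171 * → r--
[1,19] min(12,1)*18=18 best=171 → r--
[1,18] min(12,2)*17=34 best=171 → r--
[1,17] min(12,3)*16=48 best=171 → r--
[1,16] min(12,4)*15=60 best=171 → r--
[1,15] min(12,6)*14=84 best=171 → r--
[1,14] min(12,10)*13=130 best=171 → r--
[1,13] min(12,17)*12=144 best=171 → l++
[2,13] min(13,17)*11=143 best=171 → l++
[3,13] min(13,17)*10=130 best=171 → l++
[4,13] min(15,17)*9=135 best=171 → l++
[5,13] min(9,17)*8=72 best=171 → l++
[6,13] min(20,17)*7=119 best=171 → r--
[6,12] min(20,15)*6=90 best=171 → r--
[6,11] min(20,11)*5=55 best=171 → r--
[6,10] min(20,9)*4=36 best=171 → r--
[6,9] min(20,17)*3=51 best=171 → r--
[6,8] min(20,13)*2=26 best=171 → r--
[6,7] min(20,19)*1=19 best=171 → r--

max area = 171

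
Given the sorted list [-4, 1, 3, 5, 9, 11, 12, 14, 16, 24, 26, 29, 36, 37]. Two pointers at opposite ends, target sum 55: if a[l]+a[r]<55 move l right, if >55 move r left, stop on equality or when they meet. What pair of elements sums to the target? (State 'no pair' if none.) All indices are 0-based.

l=0 r=13: -4+37=33 <55, l++
l=1 r=13: 1+37=38 <55, l++
l=2 r=13: 3+37=40 <55, l++
l=3 r=13: 5+37=42 <55, l++
l=4 r=13: 9+37=46 <55, l++
l=5 r=13: 11+37=48 <55, l++
l=6 r=13: 12+37=49 <55, l++
l=7 r=13: 14+37=51 <55, l++
l=8 r=13: 16+37=53 <55, l++
l=9 r=13: 24+37=61 >55, r--
l=9 r=12: 24+36=60 >55, r--
l=9 r=11: 24+29=53 <55, l++
l=10 r=11: 26+29=55, found

(26, 29)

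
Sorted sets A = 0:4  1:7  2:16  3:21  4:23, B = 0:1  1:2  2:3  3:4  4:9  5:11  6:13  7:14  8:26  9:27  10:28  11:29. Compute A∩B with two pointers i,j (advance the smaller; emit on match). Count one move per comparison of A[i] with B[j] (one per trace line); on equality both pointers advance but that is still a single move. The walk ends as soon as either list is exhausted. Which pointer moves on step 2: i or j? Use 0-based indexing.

i=0 j=0: 4>1, j++
i=0 j=1: 4>2, j++

j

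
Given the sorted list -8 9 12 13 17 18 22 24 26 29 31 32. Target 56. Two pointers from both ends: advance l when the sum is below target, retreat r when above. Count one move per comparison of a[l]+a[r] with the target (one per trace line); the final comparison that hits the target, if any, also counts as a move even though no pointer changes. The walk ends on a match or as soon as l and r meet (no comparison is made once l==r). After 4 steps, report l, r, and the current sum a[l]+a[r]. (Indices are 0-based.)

l=4, r=11, sum=49

[0,11] -8+32=24 <56 → l++
[1,11] 9+32=41 <56 → l++
[2,11] 12+32=44 <56 → l++
[3,11] 13+32=45 <56 → l++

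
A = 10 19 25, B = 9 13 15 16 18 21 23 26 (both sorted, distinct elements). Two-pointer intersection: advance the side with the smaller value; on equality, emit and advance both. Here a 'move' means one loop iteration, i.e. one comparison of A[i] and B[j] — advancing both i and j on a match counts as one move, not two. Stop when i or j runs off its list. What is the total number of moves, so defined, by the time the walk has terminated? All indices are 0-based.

i=0 j=0: 10>9, j++
i=0 j=1: 10<13, i++
i=1 j=1: 19>13, j++
i=1 j=2: 19>15, j++
i=1 j=3: 19>16, j++
i=1 j=4: 19>18, j++
i=1 j=5: 19<21, i++
i=2 j=5: 25>21, j++
i=2 j=6: 25>23, j++
i=2 j=7: 25<26, i++

10 moves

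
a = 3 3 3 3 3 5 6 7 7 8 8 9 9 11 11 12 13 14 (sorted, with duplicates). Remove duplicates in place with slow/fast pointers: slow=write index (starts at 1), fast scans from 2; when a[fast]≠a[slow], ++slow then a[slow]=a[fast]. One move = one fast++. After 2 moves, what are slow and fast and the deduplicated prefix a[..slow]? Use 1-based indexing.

slow=1, fast=4, prefix=[3]

slow=1 fast=2: a[fast]=3=a[slow] dup, fast++
slow=1 fast=3: a[fast]=3=a[slow] dup, fast++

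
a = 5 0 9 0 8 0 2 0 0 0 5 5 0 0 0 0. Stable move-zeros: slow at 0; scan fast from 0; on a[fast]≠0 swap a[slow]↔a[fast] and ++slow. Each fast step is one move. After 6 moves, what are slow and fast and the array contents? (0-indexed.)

slow=3, fast=6, a=[5, 9, 8, 0, 0, 0, 2, 0, 0, 0, 5, 5, 0, 0, 0, 0]

(s=0,f=0) a[fast]=5≠0 swap→a[0]=5 → slow++,fast++
(s=1,f=1) a[fast]=0 → fast++
(s=1,f=2) a[fast]=9≠0 swap→a[1]=9 → slow++,fast++
(s=2,f=3) a[fast]=0 → fast++
(s=2,f=4) a[fast]=8≠0 swap→a[2]=8 → slow++,fast++
(s=3,f=5) a[fast]=0 → fast++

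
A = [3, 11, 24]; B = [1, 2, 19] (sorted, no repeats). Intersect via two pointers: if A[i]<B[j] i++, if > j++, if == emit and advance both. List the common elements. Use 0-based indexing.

i=0 j=0: 3>1, j++
i=0 j=1: 3>2, j++
i=0 j=2: 3<19, i++
i=1 j=2: 11<19, i++
i=2 j=2: 24>19, j++

intersection = []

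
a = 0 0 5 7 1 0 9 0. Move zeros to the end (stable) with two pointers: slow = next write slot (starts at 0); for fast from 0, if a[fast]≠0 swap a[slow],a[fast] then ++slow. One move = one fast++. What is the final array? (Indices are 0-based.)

[5, 7, 1, 9, 0, 0, 0, 0]

slow=0 fast=0: a[fast]=0, fast++
slow=0 fast=1: a[fast]=0, fast++
slow=0 fast=2: a[fast]=5≠0 swap→a[0]=5, slow++,fast++
slow=1 fast=3: a[fast]=7≠0 swap→a[1]=7, slow++,fast++
slow=2 fast=4: a[fast]=1≠0 swap→a[2]=1, slow++,fast++
slow=3 fast=5: a[fast]=0, fast++
slow=3 fast=6: a[fast]=9≠0 swap→a[3]=9, slow++,fast++
slow=4 fast=7: a[fast]=0, fast++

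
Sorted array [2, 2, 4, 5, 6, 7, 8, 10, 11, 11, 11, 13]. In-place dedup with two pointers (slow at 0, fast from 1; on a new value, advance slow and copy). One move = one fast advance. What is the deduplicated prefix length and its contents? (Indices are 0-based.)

length 9; prefix = [2, 4, 5, 6, 7, 8, 10, 11, 13]

(s=0,f=1) a[fast]=2=a[slow] dup → fast++
(s=0,f=2) a[fast]=4≠a[slow]=2 write a[1]=4 → slow++,fast++
(s=1,f=3) a[fast]=5≠a[slow]=4 write a[2]=5 → slow++,fast++
(s=2,f=4) a[fast]=6≠a[slow]=5 write a[3]=6 → slow++,fast++
(s=3,f=5) a[fast]=7≠a[slow]=6 write a[4]=7 → slow++,fast++
(s=4,f=6) a[fast]=8≠a[slow]=7 write a[5]=8 → slow++,fast++
(s=5,f=7) a[fast]=10≠a[slow]=8 write a[6]=10 → slow++,fast++
(s=6,f=8) a[fast]=11≠a[slow]=10 write a[7]=11 → slow++,fast++
(s=7,f=9) a[fast]=11=a[slow] dup → fast++
(s=7,f=10) a[fast]=11=a[slow] dup → fast++
(s=7,f=11) a[fast]=13≠a[slow]=11 write a[8]=13 → slow++,fast++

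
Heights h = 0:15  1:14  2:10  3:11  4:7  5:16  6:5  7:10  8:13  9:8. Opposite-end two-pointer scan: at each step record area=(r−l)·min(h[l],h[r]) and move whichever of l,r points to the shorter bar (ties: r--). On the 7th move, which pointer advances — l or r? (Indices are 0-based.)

l

l=0 r=9: min(15,8)*9=72 best=72 *, r--
l=0 r=8: min(15,13)*8=104 best=104 *, r--
l=0 r=7: min(15,10)*7=70 best=104, r--
l=0 r=6: min(15,5)*6=30 best=104, r--
l=0 r=5: min(15,16)*5=75 best=104, l++
l=1 r=5: min(14,16)*4=56 best=104, l++
l=2 r=5: min(10,16)*3=30 best=104, l++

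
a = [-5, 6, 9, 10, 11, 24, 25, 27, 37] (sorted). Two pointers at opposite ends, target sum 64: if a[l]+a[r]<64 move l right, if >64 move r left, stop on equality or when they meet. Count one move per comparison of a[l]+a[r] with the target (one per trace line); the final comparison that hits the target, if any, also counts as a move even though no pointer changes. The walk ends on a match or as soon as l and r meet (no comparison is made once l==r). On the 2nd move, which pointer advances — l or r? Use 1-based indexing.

[1,9] -5+37=32 <64 → l++
[2,9] 6+37=43 <64 → l++

l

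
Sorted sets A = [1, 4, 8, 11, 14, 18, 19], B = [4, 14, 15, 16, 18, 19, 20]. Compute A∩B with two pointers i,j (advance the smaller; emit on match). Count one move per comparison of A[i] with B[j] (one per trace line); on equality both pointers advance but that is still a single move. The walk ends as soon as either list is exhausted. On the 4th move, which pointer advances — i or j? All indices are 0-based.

i=0 j=0: 1<4, i++
i=1 j=0: 4==4 emit, i++,j++
i=2 j=1: 8<14, i++
i=3 j=1: 11<14, i++

i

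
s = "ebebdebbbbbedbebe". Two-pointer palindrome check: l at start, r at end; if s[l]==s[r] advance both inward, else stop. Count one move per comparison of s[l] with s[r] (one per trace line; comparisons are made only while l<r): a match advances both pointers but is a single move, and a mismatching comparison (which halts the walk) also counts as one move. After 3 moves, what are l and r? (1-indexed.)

l=1 r=17: 'e'=='e', l++,r--
l=2 r=16: 'b'=='b', l++,r--
l=3 r=15: 'e'=='e', l++,r--

l=4, r=14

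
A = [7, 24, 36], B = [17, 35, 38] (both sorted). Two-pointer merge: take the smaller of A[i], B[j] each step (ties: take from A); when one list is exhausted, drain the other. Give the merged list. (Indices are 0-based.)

[7, 17, 24, 35, 36, 38]

i=0 j=0: A[i]=7<=B[j]=17 take 7, i++
i=1 j=0: A[i]=24>B[j]=17 take 17, j++
i=1 j=1: A[i]=24<=B[j]=35 take 24, i++
i=2 j=1: A[i]=36>B[j]=35 take 35, j++
i=2 j=2: A[i]=36<=B[j]=38 take 36, i++
i=3 j=2: A done, take B[j]=38, j++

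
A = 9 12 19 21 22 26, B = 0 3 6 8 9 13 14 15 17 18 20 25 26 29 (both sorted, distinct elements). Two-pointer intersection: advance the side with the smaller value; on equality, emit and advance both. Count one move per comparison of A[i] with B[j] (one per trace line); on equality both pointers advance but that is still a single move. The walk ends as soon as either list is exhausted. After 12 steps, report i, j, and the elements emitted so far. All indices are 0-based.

i=3, j=10, emitted=[9]

[i=0,j=0] 9>0 → j++
[i=0,j=1] 9>3 → j++
[i=0,j=2] 9>6 → j++
[i=0,j=3] 9>8 → j++
[i=0,j=4] 9==9 emit → i++,j++
[i=1,j=5] 12<13 → i++
[i=2,j=5] 19>13 → j++
[i=2,j=6] 19>14 → j++
[i=2,j=7] 19>15 → j++
[i=2,j=8] 19>17 → j++
[i=2,j=9] 19>18 → j++
[i=2,j=10] 19<20 → i++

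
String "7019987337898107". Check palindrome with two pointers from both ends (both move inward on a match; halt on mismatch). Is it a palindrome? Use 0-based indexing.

not a palindrome (mismatch at 3,12)

l=0 r=15: '7'=='7', l++,r--
l=1 r=14: '0'=='0', l++,r--
l=2 r=13: '1'=='1', l++,r--
l=3 r=12: '9'!='8', stop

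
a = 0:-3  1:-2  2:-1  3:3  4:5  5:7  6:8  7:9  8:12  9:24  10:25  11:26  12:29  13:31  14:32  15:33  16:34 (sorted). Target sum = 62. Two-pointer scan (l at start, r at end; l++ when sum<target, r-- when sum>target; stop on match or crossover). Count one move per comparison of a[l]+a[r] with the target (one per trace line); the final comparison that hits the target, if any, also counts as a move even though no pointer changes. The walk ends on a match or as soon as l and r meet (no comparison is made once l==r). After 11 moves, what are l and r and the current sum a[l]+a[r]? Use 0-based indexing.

l=11, r=16, sum=60

l=0 r=16: -3+34=31 <62, l++
l=1 r=16: -2+34=32 <62, l++
l=2 r=16: -1+34=33 <62, l++
l=3 r=16: 3+34=37 <62, l++
l=4 r=16: 5+34=39 <62, l++
l=5 r=16: 7+34=41 <62, l++
l=6 r=16: 8+34=42 <62, l++
l=7 r=16: 9+34=43 <62, l++
l=8 r=16: 12+34=46 <62, l++
l=9 r=16: 24+34=58 <62, l++
l=10 r=16: 25+34=59 <62, l++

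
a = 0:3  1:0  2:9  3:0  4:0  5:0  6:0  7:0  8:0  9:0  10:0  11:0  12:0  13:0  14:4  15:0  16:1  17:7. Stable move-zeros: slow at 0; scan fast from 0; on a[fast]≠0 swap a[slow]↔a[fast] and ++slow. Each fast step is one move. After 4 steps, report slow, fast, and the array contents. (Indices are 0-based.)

slow=2, fast=4, a=[3, 9, 0, 0, 0, 0, 0, 0, 0, 0, 0, 0, 0, 0, 4, 0, 1, 7]

slow=0 fast=0: a[fast]=3≠0 swap→a[0]=3, slow++,fast++
slow=1 fast=1: a[fast]=0, fast++
slow=1 fast=2: a[fast]=9≠0 swap→a[1]=9, slow++,fast++
slow=2 fast=3: a[fast]=0, fast++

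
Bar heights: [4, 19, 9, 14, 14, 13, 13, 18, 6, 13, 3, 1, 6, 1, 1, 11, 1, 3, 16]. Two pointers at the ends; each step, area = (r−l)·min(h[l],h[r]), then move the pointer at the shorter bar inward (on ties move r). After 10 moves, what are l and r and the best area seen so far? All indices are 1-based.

l=1 r=19: min(4,16)*18=72 best=72 *, l++
l=2 r=19: min(19,16)*17=272 best=272 *, r--
l=2 r=18: min(19,3)*16=48 best=272, r--
l=2 r=17: min(19,1)*15=15 best=272, r--
l=2 r=16: min(19,11)*14=154 best=272, r--
l=2 r=15: min(19,1)*13=13 best=272, r--
l=2 r=14: min(19,1)*12=12 best=272, r--
l=2 r=13: min(19,6)*11=66 best=272, r--
l=2 r=12: min(19,1)*10=10 best=272, r--
l=2 r=11: min(19,3)*9=27 best=272, r--

l=2, r=10, best area=272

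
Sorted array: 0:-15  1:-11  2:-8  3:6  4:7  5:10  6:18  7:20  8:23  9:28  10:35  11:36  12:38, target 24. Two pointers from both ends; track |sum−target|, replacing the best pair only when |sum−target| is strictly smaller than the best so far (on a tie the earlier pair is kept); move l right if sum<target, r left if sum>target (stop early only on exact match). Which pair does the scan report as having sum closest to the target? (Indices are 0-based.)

pair (-11, 35) with sum 24 (|Δ|=0)

[0,12] -15+38=23 d=1 * → l++
[1,12] -11+38=27 d=3 → r--
[1,11] -11+36=25 d=1 → r--
[1,10] -11+35=24 d=0 * → stop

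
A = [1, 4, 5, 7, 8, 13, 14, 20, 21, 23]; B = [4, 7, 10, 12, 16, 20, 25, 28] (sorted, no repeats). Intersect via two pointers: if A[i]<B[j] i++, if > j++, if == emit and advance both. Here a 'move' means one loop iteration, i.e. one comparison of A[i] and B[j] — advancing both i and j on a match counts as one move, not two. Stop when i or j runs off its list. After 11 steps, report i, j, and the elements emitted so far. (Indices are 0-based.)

i=8, j=6, emitted=[4, 7, 20]

[i=0,j=0] 1<4 → i++
[i=1,j=0] 4==4 emit → i++,j++
[i=2,j=1] 5<7 → i++
[i=3,j=1] 7==7 emit → i++,j++
[i=4,j=2] 8<10 → i++
[i=5,j=2] 13>10 → j++
[i=5,j=3] 13>12 → j++
[i=5,j=4] 13<16 → i++
[i=6,j=4] 14<16 → i++
[i=7,j=4] 20>16 → j++
[i=7,j=5] 20==20 emit → i++,j++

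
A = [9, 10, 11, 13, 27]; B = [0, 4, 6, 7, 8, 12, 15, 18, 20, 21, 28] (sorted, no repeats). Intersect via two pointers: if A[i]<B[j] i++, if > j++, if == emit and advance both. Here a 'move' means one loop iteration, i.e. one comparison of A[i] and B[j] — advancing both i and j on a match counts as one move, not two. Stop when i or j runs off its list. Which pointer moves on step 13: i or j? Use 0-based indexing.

j

[i=0,j=0] 9>0 → j++
[i=0,j=1] 9>4 → j++
[i=0,j=2] 9>6 → j++
[i=0,j=3] 9>7 → j++
[i=0,j=4] 9>8 → j++
[i=0,j=5] 9<12 → i++
[i=1,j=5] 10<12 → i++
[i=2,j=5] 11<12 → i++
[i=3,j=5] 13>12 → j++
[i=3,j=6] 13<15 → i++
[i=4,j=6] 27>15 → j++
[i=4,j=7] 27>18 → j++
[i=4,j=8] 27>20 → j++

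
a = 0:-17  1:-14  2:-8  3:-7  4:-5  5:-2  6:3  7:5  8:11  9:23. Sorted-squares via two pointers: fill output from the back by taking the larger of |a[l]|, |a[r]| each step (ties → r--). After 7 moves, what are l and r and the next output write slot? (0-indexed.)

[0,9] |-17|<=|23| out[9]=529 → r--
[0,8] |-17|>|11| out[8]=289 → l++
[1,8] |-14|>|11| out[7]=196 → l++
[2,8] |-8|<=|11| out[6]=121 → r--
[2,7] |-8|>|5| out[5]=64 → l++
[3,7] |-7|>|5| out[4]=49 → l++
[4,7] |-5|<=|5| out[3]=25 → r--

l=4, r=6, next write slot=2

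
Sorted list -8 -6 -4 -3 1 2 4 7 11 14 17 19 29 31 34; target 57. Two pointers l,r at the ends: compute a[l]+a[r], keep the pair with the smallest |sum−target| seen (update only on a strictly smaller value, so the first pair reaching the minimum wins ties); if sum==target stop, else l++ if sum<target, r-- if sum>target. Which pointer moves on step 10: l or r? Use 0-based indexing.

l=0 r=14: -8+34=26 d=31 *, l++
l=1 r=14: -6+34=28 d=29 *, l++
l=2 r=14: -4+34=30 d=27 *, l++
l=3 r=14: -3+34=31 d=26 *, l++
l=4 r=14: 1+34=35 d=22 *, l++
l=5 r=14: 2+34=36 d=21 *, l++
l=6 r=14: 4+34=38 d=19 *, l++
l=7 r=14: 7+34=41 d=16 *, l++
l=8 r=14: 11+34=45 d=12 *, l++
l=9 r=14: 14+34=48 d=9 *, l++

l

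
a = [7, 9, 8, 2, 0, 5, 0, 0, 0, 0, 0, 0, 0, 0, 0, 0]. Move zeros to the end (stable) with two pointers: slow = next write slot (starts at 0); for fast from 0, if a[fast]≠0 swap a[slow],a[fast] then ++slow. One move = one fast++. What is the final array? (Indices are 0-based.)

(s=0,f=0) a[fast]=7≠0 swap→a[0]=7 → slow++,fast++
(s=1,f=1) a[fast]=9≠0 swap→a[1]=9 → slow++,fast++
(s=2,f=2) a[fast]=8≠0 swap→a[2]=8 → slow++,fast++
(s=3,f=3) a[fast]=2≠0 swap→a[3]=2 → slow++,fast++
(s=4,f=4) a[fast]=0 → fast++
(s=4,f=5) a[fast]=5≠0 swap→a[4]=5 → slow++,fast++
(s=5,f=6) a[fast]=0 → fast++
(s=5,f=7) a[fast]=0 → fast++
(s=5,f=8) a[fast]=0 → fast++
(s=5,f=9) a[fast]=0 → fast++
(s=5,f=10) a[fast]=0 → fast++
(s=5,f=11) a[fast]=0 → fast++
(s=5,f=12) a[fast]=0 → fast++
(s=5,f=13) a[fast]=0 → fast++
(s=5,f=14) a[fast]=0 → fast++
(s=5,f=15) a[fast]=0 → fast++

[7, 9, 8, 2, 5, 0, 0, 0, 0, 0, 0, 0, 0, 0, 0, 0]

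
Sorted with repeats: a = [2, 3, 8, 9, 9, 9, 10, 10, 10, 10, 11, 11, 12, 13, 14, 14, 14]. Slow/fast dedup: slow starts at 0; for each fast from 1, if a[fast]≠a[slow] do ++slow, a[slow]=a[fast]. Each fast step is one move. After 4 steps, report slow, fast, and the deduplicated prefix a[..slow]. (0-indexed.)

slow=3, fast=5, prefix=[2, 3, 8, 9]

slow=0 fast=1: a[fast]=3≠a[slow]=2 write a[1]=3, slow++,fast++
slow=1 fast=2: a[fast]=8≠a[slow]=3 write a[2]=8, slow++,fast++
slow=2 fast=3: a[fast]=9≠a[slow]=8 write a[3]=9, slow++,fast++
slow=3 fast=4: a[fast]=9=a[slow] dup, fast++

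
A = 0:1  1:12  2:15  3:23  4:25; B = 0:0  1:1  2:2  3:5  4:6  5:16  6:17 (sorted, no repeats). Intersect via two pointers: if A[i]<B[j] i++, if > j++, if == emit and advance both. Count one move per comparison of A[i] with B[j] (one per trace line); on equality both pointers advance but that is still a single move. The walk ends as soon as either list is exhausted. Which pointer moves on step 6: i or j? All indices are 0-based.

[i=0,j=0] 1>0 → j++
[i=0,j=1] 1==1 emit → i++,j++
[i=1,j=2] 12>2 → j++
[i=1,j=3] 12>5 → j++
[i=1,j=4] 12>6 → j++
[i=1,j=5] 12<16 → i++

i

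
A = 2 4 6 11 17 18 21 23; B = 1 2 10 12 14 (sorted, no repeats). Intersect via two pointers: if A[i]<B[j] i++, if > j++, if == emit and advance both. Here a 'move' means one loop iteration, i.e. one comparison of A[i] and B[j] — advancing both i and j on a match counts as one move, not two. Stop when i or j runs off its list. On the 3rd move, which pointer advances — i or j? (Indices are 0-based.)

[i=0,j=0] 2>1 → j++
[i=0,j=1] 2==2 emit → i++,j++
[i=1,j=2] 4<10 → i++

i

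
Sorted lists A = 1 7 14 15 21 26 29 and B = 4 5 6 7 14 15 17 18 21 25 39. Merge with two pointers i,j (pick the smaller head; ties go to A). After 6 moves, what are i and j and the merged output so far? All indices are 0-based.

[i=0,j=0] A[i]=1<=B[j]=4 take 1 → i++
[i=1,j=0] A[i]=7>B[j]=4 take 4 → j++
[i=1,j=1] A[i]=7>B[j]=5 take 5 → j++
[i=1,j=2] A[i]=7>B[j]=6 take 6 → j++
[i=1,j=3] A[i]=7<=B[j]=7 take 7 → i++
[i=2,j=3] A[i]=14>B[j]=7 take 7 → j++

i=2, j=4, merged so far=[1, 4, 5, 6, 7, 7]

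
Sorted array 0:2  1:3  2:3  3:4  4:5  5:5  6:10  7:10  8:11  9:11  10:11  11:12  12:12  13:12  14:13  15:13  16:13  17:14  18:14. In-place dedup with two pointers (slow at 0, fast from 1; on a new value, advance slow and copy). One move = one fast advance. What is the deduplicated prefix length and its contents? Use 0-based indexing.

length 9; prefix = [2, 3, 4, 5, 10, 11, 12, 13, 14]

slow=0 fast=1: a[fast]=3≠a[slow]=2 write a[1]=3, slow++,fast++
slow=1 fast=2: a[fast]=3=a[slow] dup, fast++
slow=1 fast=3: a[fast]=4≠a[slow]=3 write a[2]=4, slow++,fast++
slow=2 fast=4: a[fast]=5≠a[slow]=4 write a[3]=5, slow++,fast++
slow=3 fast=5: a[fast]=5=a[slow] dup, fast++
slow=3 fast=6: a[fast]=10≠a[slow]=5 write a[4]=10, slow++,fast++
slow=4 fast=7: a[fast]=10=a[slow] dup, fast++
slow=4 fast=8: a[fast]=11≠a[slow]=10 write a[5]=11, slow++,fast++
slow=5 fast=9: a[fast]=11=a[slow] dup, fast++
slow=5 fast=10: a[fast]=11=a[slow] dup, fast++
slow=5 fast=11: a[fast]=12≠a[slow]=11 write a[6]=12, slow++,fast++
slow=6 fast=12: a[fast]=12=a[slow] dup, fast++
slow=6 fast=13: a[fast]=12=a[slow] dup, fast++
slow=6 fast=14: a[fast]=13≠a[slow]=12 write a[7]=13, slow++,fast++
slow=7 fast=15: a[fast]=13=a[slow] dup, fast++
slow=7 fast=16: a[fast]=13=a[slow] dup, fast++
slow=7 fast=17: a[fast]=14≠a[slow]=13 write a[8]=14, slow++,fast++
slow=8 fast=18: a[fast]=14=a[slow] dup, fast++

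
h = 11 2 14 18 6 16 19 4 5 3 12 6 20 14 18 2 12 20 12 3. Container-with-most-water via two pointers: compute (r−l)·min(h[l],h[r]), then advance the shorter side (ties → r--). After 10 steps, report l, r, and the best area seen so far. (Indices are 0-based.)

[0,19] min(11,3)*19=57 best=57 * → r--
[0,18] min(11,12)*18=198 best=198 * → l++
[1,18] min(2,12)*17=34 best=198 → l++
[2,18] min(14,12)*16=192 best=198 → r--
[2,17] min(14,20)*15=210 best=210 * → l++
[3,17] min(18,20)*14=252 best=252 * → l++
[4,17] min(6,20)*13=78 best=252 → l++
[5,17] min(16,20)*12=192 best=252 → l++
[6,17] min(19,20)*11=209 best=252 → l++
[7,17] min(4,20)*10=40 best=252 → l++

l=8, r=17, best area=252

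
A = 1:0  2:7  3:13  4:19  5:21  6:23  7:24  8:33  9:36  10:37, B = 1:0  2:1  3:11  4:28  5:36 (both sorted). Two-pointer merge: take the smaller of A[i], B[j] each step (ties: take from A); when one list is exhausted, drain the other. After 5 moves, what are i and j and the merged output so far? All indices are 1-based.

i=3, j=4, merged so far=[0, 0, 1, 7, 11]

i=1 j=1: A[i]=0<=B[j]=0 take 0, i++
i=2 j=1: A[i]=7>B[j]=0 take 0, j++
i=2 j=2: A[i]=7>B[j]=1 take 1, j++
i=2 j=3: A[i]=7<=B[j]=11 take 7, i++
i=3 j=3: A[i]=13>B[j]=11 take 11, j++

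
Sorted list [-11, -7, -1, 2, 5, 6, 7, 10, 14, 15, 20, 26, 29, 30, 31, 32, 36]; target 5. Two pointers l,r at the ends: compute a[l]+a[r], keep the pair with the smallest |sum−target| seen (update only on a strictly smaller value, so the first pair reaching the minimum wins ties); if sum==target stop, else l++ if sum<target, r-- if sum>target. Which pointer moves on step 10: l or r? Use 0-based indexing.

[0,16] -11+36=25 d=20 * → r--
[0,15] -11+32=21 d=16 * → r--
[0,14] -11+31=20 d=15 * → r--
[0,13] -11+30=19 d=14 * → r--
[0,12] -11+29=18 d=13 * → r--
[0,11] -11+26=15 d=10 * → r--
[0,10] -11+20=9 d=4 * → r--
[0,9] -11+15=4 d=1 * → l++
[1,9] -7+15=8 d=3 → r--
[1,8] -7+14=7 d=2 → r--

r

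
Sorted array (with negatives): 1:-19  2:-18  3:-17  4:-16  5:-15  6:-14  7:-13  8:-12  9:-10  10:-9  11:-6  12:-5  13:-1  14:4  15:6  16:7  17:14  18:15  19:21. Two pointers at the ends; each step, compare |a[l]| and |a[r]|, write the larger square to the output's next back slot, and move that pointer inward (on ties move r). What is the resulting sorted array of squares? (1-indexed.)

[1, 16, 25, 36, 36, 49, 81, 100, 144, 169, 196, 196, 225, 225, 256, 289, 324, 361, 441]

[1,19] |-19|<=|21| out[19]=441 → r--
[1,18] |-19|>|15| out[18]=361 → l++
[2,18] |-18|>|15| out[17]=324 → l++
[3,18] |-17|>|15| out[16]=289 → l++
[4,18] |-16|>|15| out[15]=256 → l++
[5,18] |-15|<=|15| out[14]=225 → r--
[5,17] |-15|>|14| out[13]=225 → l++
[6,17] |-14|<=|14| out[12]=196 → r--
[6,16] |-14|>|7| out[11]=196 → l++
[7,16] |-13|>|7| out[10]=169 → l++
[8,16] |-12|>|7| out[9]=144 → l++
[9,16] |-10|>|7| out[8]=100 → l++
[10,16] |-9|>|7| out[7]=81 → l++
[11,16] |-6|<=|7| out[6]=49 → r--
[11,15] |-6|<=|6| out[5]=36 → r--
[11,14] |-6|>|4| out[4]=36 → l++
[12,14] |-5|>|4| out[3]=25 → l++
[13,14] |-1|<=|4| out[2]=16 → r--
[13,13] |-1|<=|-1| out[1]=1 → r--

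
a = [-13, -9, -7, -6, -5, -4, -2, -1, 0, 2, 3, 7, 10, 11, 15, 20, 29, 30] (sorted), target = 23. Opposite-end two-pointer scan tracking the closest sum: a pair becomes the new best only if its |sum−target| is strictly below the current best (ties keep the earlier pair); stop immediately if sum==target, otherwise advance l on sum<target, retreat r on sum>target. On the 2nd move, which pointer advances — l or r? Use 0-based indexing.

[0,17] -13+30=17 d=6 * → l++
[1,17] -9+30=21 d=2 * → l++

l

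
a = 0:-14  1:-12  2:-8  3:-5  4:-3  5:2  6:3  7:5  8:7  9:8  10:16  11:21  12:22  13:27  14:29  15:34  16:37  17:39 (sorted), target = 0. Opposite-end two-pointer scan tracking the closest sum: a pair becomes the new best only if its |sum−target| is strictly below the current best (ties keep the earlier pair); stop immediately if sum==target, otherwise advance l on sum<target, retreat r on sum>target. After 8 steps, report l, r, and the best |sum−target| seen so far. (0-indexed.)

l=0, r=9, best |Δ|=2

[0,17] -14+39=25 d=25 * → r--
[0,16] -14+37=23 d=23 * → r--
[0,15] -14+34=20 d=20 * → r--
[0,14] -14+29=15 d=15 * → r--
[0,13] -14+27=13 d=13 * → r--
[0,12] -14+22=8 d=8 * → r--
[0,11] -14+21=7 d=7 * → r--
[0,10] -14+16=2 d=2 * → r--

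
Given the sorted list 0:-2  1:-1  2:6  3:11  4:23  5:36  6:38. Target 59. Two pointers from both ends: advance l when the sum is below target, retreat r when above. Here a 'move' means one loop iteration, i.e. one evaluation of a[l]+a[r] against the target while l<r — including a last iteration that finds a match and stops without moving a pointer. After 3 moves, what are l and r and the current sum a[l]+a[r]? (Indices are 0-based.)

l=0 r=6: -2+38=36 <59, l++
l=1 r=6: -1+38=37 <59, l++
l=2 r=6: 6+38=44 <59, l++

l=3, r=6, sum=49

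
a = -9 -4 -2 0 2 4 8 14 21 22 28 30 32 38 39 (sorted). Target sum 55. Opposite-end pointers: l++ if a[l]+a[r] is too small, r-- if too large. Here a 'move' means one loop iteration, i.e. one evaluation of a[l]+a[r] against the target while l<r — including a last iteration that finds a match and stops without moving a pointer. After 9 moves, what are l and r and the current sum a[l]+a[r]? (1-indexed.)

[1,15] -9+39=30 <55 → l++
[2,15] -4+39=35 <55 → l++
[3,15] -2+39=37 <55 → l++
[4,15] 0+39=39 <55 → l++
[5,15] 2+39=41 <55 → l++
[6,15] 4+39=43 <55 → l++
[7,15] 8+39=47 <55 → l++
[8,15] 14+39=53 <55 → l++
[9,15] 21+39=60 >55 → r--

l=9, r=14, sum=59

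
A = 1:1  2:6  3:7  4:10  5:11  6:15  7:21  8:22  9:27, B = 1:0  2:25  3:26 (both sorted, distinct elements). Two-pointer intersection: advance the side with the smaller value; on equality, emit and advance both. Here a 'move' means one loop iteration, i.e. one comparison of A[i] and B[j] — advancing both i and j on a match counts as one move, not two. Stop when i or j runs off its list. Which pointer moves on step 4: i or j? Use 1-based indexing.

i

[i=1,j=1] 1>0 → j++
[i=1,j=2] 1<25 → i++
[i=2,j=2] 6<25 → i++
[i=3,j=2] 7<25 → i++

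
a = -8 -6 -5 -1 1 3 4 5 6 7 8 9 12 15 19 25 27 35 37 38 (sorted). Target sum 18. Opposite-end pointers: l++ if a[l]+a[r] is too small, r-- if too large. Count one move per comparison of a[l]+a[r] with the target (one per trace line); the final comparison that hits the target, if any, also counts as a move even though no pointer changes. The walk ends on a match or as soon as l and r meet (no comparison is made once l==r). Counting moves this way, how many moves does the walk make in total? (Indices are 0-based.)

9 moves

[0,19] -8+38=30 >18 → r--
[0,18] -8+37=29 >18 → r--
[0,17] -8+35=27 >18 → r--
[0,16] -8+27=19 >18 → r--
[0,15] -8+25=17 <18 → l++
[1,15] -6+25=19 >18 → r--
[1,14] -6+19=13 <18 → l++
[2,14] -5+19=14 <18 → l++
[3,14] -1+19=18 → found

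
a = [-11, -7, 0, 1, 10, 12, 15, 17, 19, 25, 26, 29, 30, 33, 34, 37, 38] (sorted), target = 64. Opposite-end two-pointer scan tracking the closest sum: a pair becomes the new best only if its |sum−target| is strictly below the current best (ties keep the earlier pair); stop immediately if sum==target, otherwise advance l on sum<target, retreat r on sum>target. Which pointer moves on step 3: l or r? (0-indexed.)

l

[0,16] -11+38=27 d=37 * → l++
[1,16] -7+38=31 d=33 * → l++
[2,16] 0+38=38 d=26 * → l++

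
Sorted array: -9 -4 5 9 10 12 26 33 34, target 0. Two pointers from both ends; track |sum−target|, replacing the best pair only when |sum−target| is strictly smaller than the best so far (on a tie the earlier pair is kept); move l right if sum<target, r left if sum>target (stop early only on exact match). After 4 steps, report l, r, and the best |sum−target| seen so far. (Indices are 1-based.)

l=1 r=9: -9+34=25 d=25 *, r--
l=1 r=8: -9+33=24 d=24 *, r--
l=1 r=7: -9+26=17 d=17 *, r--
l=1 r=6: -9+12=3 d=3 *, r--

l=1, r=5, best |Δ|=3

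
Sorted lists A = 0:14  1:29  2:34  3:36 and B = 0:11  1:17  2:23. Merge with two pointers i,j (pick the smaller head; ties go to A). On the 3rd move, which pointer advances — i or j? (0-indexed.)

j

[i=0,j=0] A[i]=14>B[j]=11 take 11 → j++
[i=0,j=1] A[i]=14<=B[j]=17 take 14 → i++
[i=1,j=1] A[i]=29>B[j]=17 take 17 → j++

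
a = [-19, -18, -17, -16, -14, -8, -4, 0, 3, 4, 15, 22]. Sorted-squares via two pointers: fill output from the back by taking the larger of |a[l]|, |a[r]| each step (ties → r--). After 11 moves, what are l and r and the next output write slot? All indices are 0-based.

l=7, r=7, next write slot=0

l=0 r=11: |-19|<=|22| out[11]=484, r--
l=0 r=10: |-19|>|15| out[10]=361, l++
l=1 r=10: |-18|>|15| out[9]=324, l++
l=2 r=10: |-17|>|15| out[8]=289, l++
l=3 r=10: |-16|>|15| out[7]=256, l++
l=4 r=10: |-14|<=|15| out[6]=225, r--
l=4 r=9: |-14|>|4| out[5]=196, l++
l=5 r=9: |-8|>|4| out[4]=64, l++
l=6 r=9: |-4|<=|4| out[3]=16, r--
l=6 r=8: |-4|>|3| out[2]=16, l++
l=7 r=8: |0|<=|3| out[1]=9, r--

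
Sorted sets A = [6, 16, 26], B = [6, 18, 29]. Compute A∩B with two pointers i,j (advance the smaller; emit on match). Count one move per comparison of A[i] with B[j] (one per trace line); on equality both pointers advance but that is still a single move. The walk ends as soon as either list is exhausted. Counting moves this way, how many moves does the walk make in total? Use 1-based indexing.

i=1 j=1: 6==6 emit, i++,j++
i=2 j=2: 16<18, i++
i=3 j=2: 26>18, j++
i=3 j=3: 26<29, i++

4 moves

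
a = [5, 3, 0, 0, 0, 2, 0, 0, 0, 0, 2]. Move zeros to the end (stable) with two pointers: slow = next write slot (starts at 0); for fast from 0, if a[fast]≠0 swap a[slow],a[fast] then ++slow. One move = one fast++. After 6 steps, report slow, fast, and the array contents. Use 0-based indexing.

slow=0 fast=0: a[fast]=5≠0 swap→a[0]=5, slow++,fast++
slow=1 fast=1: a[fast]=3≠0 swap→a[1]=3, slow++,fast++
slow=2 fast=2: a[fast]=0, fast++
slow=2 fast=3: a[fast]=0, fast++
slow=2 fast=4: a[fast]=0, fast++
slow=2 fast=5: a[fast]=2≠0 swap→a[2]=2, slow++,fast++

slow=3, fast=6, a=[5, 3, 2, 0, 0, 0, 0, 0, 0, 0, 2]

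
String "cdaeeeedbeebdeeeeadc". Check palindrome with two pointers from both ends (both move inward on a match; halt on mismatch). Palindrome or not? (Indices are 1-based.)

l=1 r=20: 'c'=='c', l++,r--
l=2 r=19: 'd'=='d', l++,r--
l=3 r=18: 'a'=='a', l++,r--
l=4 r=17: 'e'=='e', l++,r--
l=5 r=16: 'e'=='e', l++,r--
l=6 r=15: 'e'=='e', l++,r--
l=7 r=14: 'e'=='e', l++,r--
l=8 r=13: 'd'=='d', l++,r--
l=9 r=12: 'b'=='b', l++,r--
l=10 r=11: 'e'=='e', l++,r--

palindrome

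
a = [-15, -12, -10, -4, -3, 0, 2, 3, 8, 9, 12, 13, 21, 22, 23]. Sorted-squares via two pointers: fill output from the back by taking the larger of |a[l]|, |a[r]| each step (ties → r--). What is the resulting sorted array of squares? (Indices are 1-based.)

[0, 4, 9, 9, 16, 64, 81, 100, 144, 144, 169, 225, 441, 484, 529]

[1,15] |-15|<=|23| out[15]=529 → r--
[1,14] |-15|<=|22| out[14]=484 → r--
[1,13] |-15|<=|21| out[13]=441 → r--
[1,12] |-15|>|13| out[12]=225 → l++
[2,12] |-12|<=|13| out[11]=169 → r--
[2,11] |-12|<=|12| out[10]=144 → r--
[2,10] |-12|>|9| out[9]=144 → l++
[3,10] |-10|>|9| out[8]=100 → l++
[4,10] |-4|<=|9| out[7]=81 → r--
[4,9] |-4|<=|8| out[6]=64 → r--
[4,8] |-4|>|3| out[5]=16 → l++
[5,8] |-3|<=|3| out[4]=9 → r--
[5,7] |-3|>|2| out[3]=9 → l++
[6,7] |0|<=|2| out[2]=4 → r--
[6,6] |0|<=|0| out[1]=0 → r--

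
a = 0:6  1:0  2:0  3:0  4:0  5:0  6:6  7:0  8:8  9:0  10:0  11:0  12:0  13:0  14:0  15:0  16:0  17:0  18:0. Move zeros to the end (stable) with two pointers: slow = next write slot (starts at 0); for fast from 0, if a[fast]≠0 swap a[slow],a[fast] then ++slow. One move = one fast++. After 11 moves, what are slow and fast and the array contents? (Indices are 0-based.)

(s=0,f=0) a[fast]=6≠0 swap→a[0]=6 → slow++,fast++
(s=1,f=1) a[fast]=0 → fast++
(s=1,f=2) a[fast]=0 → fast++
(s=1,f=3) a[fast]=0 → fast++
(s=1,f=4) a[fast]=0 → fast++
(s=1,f=5) a[fast]=0 → fast++
(s=1,f=6) a[fast]=6≠0 swap→a[1]=6 → slow++,fast++
(s=2,f=7) a[fast]=0 → fast++
(s=2,f=8) a[fast]=8≠0 swap→a[2]=8 → slow++,fast++
(s=3,f=9) a[fast]=0 → fast++
(s=3,f=10) a[fast]=0 → fast++

slow=3, fast=11, a=[6, 6, 8, 0, 0, 0, 0, 0, 0, 0, 0, 0, 0, 0, 0, 0, 0, 0, 0]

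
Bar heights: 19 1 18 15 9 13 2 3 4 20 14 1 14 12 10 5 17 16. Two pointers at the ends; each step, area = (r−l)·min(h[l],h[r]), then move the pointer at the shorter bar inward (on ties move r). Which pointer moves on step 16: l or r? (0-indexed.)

l=0 r=17: min(19,16)*17=272 best=272 *, r--
l=0 r=16: min(19,17)*16=272 best=272, r--
l=0 r=15: min(19,5)*15=75 best=272, r--
l=0 r=14: min(19,10)*14=140 best=272, r--
l=0 r=13: min(19,12)*13=156 best=272, r--
l=0 r=12: min(19,14)*12=168 best=272, r--
l=0 r=11: min(19,1)*11=11 best=272, r--
l=0 r=10: min(19,14)*10=140 best=272, r--
l=0 r=9: min(19,20)*9=171 best=272, l++
l=1 r=9: min(1,20)*8=8 best=272, l++
l=2 r=9: min(18,20)*7=126 best=272, l++
l=3 r=9: min(15,20)*6=90 best=272, l++
l=4 r=9: min(9,20)*5=45 best=272, l++
l=5 r=9: min(13,20)*4=52 best=272, l++
l=6 r=9: min(2,20)*3=6 best=272, l++
l=7 r=9: min(3,20)*2=6 best=272, l++

l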